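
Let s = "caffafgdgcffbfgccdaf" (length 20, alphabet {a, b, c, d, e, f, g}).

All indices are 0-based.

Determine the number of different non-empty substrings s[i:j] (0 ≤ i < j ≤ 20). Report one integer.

191

rank | idx | suffix
   0 |  18 | af
   1 |   1 | affafgdgcffbfgccdaf
   2 |   4 | afgdgcffbfgccdaf
   3 |  12 | bfgccdaf
   4 |   0 | caffafgdgcffbfgccdaf
   5 |  15 | ccdaf
   6 |  16 | cdaf
   7 |   9 | cffbfgccdaf
   8 |  17 | daf
   9 |   7 | dgcffbfgccdaf
  10 |  19 | f
  11 |   3 | fafgdgcffbfgccdaf
  12 |  11 | fbfgccdaf
  13 |   2 | ffafgdgcffbfgccdaf
  14 |  10 | ffbfgccdaf
  15 |  13 | fgccdaf
  16 |   5 | fgdgcffbfgccdaf
  17 |  14 | gccdaf
  18 |   8 | gcffbfgccdaf
  19 |   6 | gdgcffbfgccdaf

SA = [18, 1, 4, 12, 0, 15, 16, 9, 17, 7, 19, 3, 11, 2, 10, 13, 5, 14, 8, 6]
rank  pair      lcp
   1  s[18:],s[1:]  2  'af'
   2  s[1:],s[4:]  2  'af'
   3  s[4:],s[12:]  0  ''
   4  s[12:],s[0:]  0  ''
   5  s[0:],s[15:]  1  'c'
   6  s[15:],s[16:]  1  'c'
   7  s[16:],s[9:]  1  'c'
   8  s[9:],s[17:]  0  ''
   9  s[17:],s[7:]  1  'd'
  10  s[7:],s[19:]  0  ''
  11  s[19:],s[3:]  1  'f'
  12  s[3:],s[11:]  1  'f'
  13  s[11:],s[2:]  1  'f'
  14  s[2:],s[10:]  2  'ff'
  15  s[10:],s[13:]  1  'f'
  16  s[13:],s[5:]  2  'fg'
  17  s[5:],s[14:]  0  ''
  18  s[14:],s[8:]  2  'gc'
  19  s[8:],s[6:]  1  'g'

n(n+1)/2 = 20·21/2 = 210
Σ LCP = 0 + 2 + 2 + 0 + 0 + 1 + 1 + 1 + 0 + 1 + 0 + 1 + 1 + 1 + 2 + 1 + 2 + 0 + 2 + 1 = 19
distinct = 210 − 19 = 191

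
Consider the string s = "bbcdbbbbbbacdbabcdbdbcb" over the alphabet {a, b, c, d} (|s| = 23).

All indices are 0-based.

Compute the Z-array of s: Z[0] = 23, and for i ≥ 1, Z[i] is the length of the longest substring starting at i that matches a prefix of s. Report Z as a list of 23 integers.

[23, 1, 0, 0, 2, 2, 2, 2, 2, 1, 0, 0, 0, 1, 0, 1, 0, 0, 1, 0, 1, 0, 1]

Z[0]=23
i=1: fresh scan; Z[1]=1 grow→box=[1,2)
i=2: fresh scan; Z[2]=0
i=3: fresh scan; Z[3]=0
i=4: fresh scan; Z[4]=2 grow→box=[4,6)
i=5: min(r-i=1, Z[1]=1)=1; Z[5]=2 grow→box=[5,7)
i=6: min(r-i=1, Z[1]=1)=1; Z[6]=2 grow→box=[6,8)
i=7: min(r-i=1, Z[1]=1)=1; Z[7]=2 grow→box=[7,9)
i=8: min(r-i=1, Z[1]=1)=1; Z[8]=2 grow→box=[8,10)
i=9: min(r-i=1, Z[1]=1)=1; Z[9]=1
i=10: fresh scan; Z[10]=0
i=11: fresh scan; Z[11]=0
i=12: fresh scan; Z[12]=0
i=13: fresh scan; Z[13]=1 grow→box=[13,14)
i=14: fresh scan; Z[14]=0
i=15: fresh scan; Z[15]=1 grow→box=[15,16)
i=16: fresh scan; Z[16]=0
i=17: fresh scan; Z[17]=0
i=18: fresh scan; Z[18]=1 grow→box=[18,19)
i=19: fresh scan; Z[19]=0
i=20: fresh scan; Z[20]=1 grow→box=[20,21)
i=21: fresh scan; Z[21]=0
i=22: fresh scan; Z[22]=1 grow→box=[22,23)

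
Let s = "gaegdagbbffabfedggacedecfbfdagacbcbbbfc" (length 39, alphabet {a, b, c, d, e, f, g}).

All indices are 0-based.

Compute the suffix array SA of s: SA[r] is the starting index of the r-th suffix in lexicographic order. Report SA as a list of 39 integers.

[11, 30, 18, 1, 28, 5, 34, 35, 7, 32, 36, 25, 12, 8, 38, 33, 31, 19, 23, 27, 4, 21, 15, 22, 20, 14, 2, 10, 24, 37, 26, 13, 9, 29, 17, 0, 6, 3, 16]

rank→(start, suffix):
  0 → (11, 'abfedggacedecfbfdagacbcbbbfc')
  1 → (30, 'acbcbbbfc')
  2 → (18, 'acedecfbfdagacbcbbbfc')
  3 → (1, 'aegdagbbffabfedggacedecfbfdagacbcbbbfc')
  4 → (28, 'agacbcbbbfc')
  5 → (5, 'agbbffabfedggacedecfbfdagacbcbbbfc')
  6 → (34, 'bbbfc')
  7 → (35, 'bbfc')
  8 → (7, 'bbffabfedggacedecfbfdagacbcbbbfc')
  9 → (32, 'bcbbbfc')
  10 → (36, 'bfc')
  11 → (25, 'bfdagacbcbbbfc')
  12 → (12, 'bfedggacedecfbfdagacbcbbbfc')
  13 → (8, 'bffabfedggacedecfbfdagacbcbbbfc')
  14 → (38, 'c')
  15 → (33, 'cbbbfc')
  16 → (31, 'cbcbbbfc')
  17 → (19, 'cedecfbfdagacbcbbbfc')
  18 → (23, 'cfbfdagacbcbbbfc')
  19 → (27, 'dagacbcbbbfc')
  20 → (4, 'dagbbffabfedggacedecfbfdagacbcbbbfc')
  21 → (21, 'decfbfdagacbcbbbfc')
  22 → (15, 'dggacedecfbfdagacbcbbbfc')
  23 → (22, 'ecfbfdagacbcbbbfc')
  24 → (20, 'edecfbfdagacbcbbbfc')
  25 → (14, 'edggacedecfbfdagacbcbbbfc')
  26 → (2, 'egdagbbffabfedggacedecfbfdagacbcbbbfc')
  27 → (10, 'fabfedggacedecfbfdagacbcbbbfc')
  28 → (24, 'fbfdagacbcbbbfc')
  29 → (37, 'fc')
  30 → (26, 'fdagacbcbbbfc')
  31 → (13, 'fedggacedecfbfdagacbcbbbfc')
  32 → (9, 'ffabfedggacedecfbfdagacbcbbbfc')
  33 → (29, 'gacbcbbbfc')
  34 → (17, 'gacedecfbfdagacbcbbbfc')
  35 → (0, 'gaegdagbbffabfedggacedecfbfdagacbcbbbfc')
  36 → (6, 'gbbffabfedggacedecfbfdagacbcbbbfc')
  37 → (3, 'gdagbbffabfedggacedecfbfdagacbcbbbfc')
  38 → (16, 'ggacedecfbfdagacbcbbbfc')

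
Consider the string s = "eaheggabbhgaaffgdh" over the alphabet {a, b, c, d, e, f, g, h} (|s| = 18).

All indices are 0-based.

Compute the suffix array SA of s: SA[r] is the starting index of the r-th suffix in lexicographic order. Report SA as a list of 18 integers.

rank | idx | suffix
   0 |  11 | aaffgdh
   1 |   6 | abbhgaaffgdh
   2 |  12 | affgdh
   3 |   1 | aheggabbhgaaffgdh
   4 |   7 | bbhgaaffgdh
   5 |   8 | bhgaaffgdh
   6 |  16 | dh
   7 |   0 | eaheggabbhgaaffgdh
   8 |   3 | eggabbhgaaffgdh
   9 |  13 | ffgdh
  10 |  14 | fgdh
  11 |  10 | gaaffgdh
  12 |   5 | gabbhgaaffgdh
  13 |  15 | gdh
  14 |   4 | ggabbhgaaffgdh
  15 |  17 | h
  16 |   2 | heggabbhgaaffgdh
  17 |   9 | hgaaffgdh

[11, 6, 12, 1, 7, 8, 16, 0, 3, 13, 14, 10, 5, 15, 4, 17, 2, 9]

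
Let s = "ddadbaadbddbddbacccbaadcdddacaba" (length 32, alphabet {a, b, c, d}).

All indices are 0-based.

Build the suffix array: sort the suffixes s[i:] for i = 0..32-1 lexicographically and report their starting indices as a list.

[31, 5, 20, 29, 27, 15, 2, 6, 21, 30, 4, 19, 14, 11, 8, 28, 18, 17, 16, 23, 26, 1, 3, 13, 10, 7, 22, 25, 0, 12, 9, 24]

rank | idx | suffix
   0 |  31 | a
   1 |   5 | aadbddbddbacccbaadcdddacaba
   2 |  20 | aadcdddacaba
   3 |  29 | aba
   4 |  27 | acaba
   5 |  15 | acccbaadcdddacaba
   6 |   2 | adbaadbddbddbacccbaadcdddacaba
   7 |   6 | adbddbddbacccbaadcdddacaba
   8 |  21 | adcdddacaba
   9 |  30 | ba
  10 |   4 | baadbddbddbacccbaadcdddacaba
  11 |  19 | baadcdddacaba
  12 |  14 | bacccbaadcdddacaba
  13 |  11 | bddbacccbaadcdddacaba
  14 |   8 | bddbddbacccbaadcdddacaba
  15 |  28 | caba
  16 |  18 | cbaadcdddacaba
  17 |  17 | ccbaadcdddacaba
  18 |  16 | cccbaadcdddacaba
  19 |  23 | cdddacaba
  20 |  26 | dacaba
  21 |   1 | dadbaadbddbddbacccbaadcdddacaba
  22 |   3 | dbaadbddbddbacccbaadcdddacaba
  23 |  13 | dbacccbaadcdddacaba
  24 |  10 | dbddbacccbaadcdddacaba
  25 |   7 | dbddbddbacccbaadcdddacaba
  26 |  22 | dcdddacaba
  27 |  25 | ddacaba
  28 |   0 | ddadbaadbddbddbacccbaadcdddacaba
  29 |  12 | ddbacccbaadcdddacaba
  30 |   9 | ddbddbacccbaadcdddacaba
  31 |  24 | dddacaba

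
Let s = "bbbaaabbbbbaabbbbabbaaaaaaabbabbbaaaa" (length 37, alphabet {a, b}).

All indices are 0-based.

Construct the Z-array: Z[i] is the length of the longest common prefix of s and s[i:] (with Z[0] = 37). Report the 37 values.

Z[0]=37
i=1: fresh scan; Z[1]=2 extend→box=[1,3)
i=2: min(r-i=1, Z[1]=2)=1; Z[2]=1
i=3: fresh scan; Z[3]=0
i=4: fresh scan; Z[4]=0
i=5: fresh scan; Z[5]=0
i=6: fresh scan; Z[6]=3 extend→box=[6,9)
i=7: min(r-i=2, Z[1]=2)=2; Z[7]=3 extend→box=[7,10)
i=8: min(r-i=2, Z[1]=2)=2; Z[8]=5 extend→box=[8,13)
i=9: min(r-i=4, Z[1]=2)=2; Z[9]=2
i=10: min(r-i=3, Z[2]=1)=1; Z[10]=1
i=11: min(r-i=2, Z[3]=0)=0; Z[11]=0
i=12: min(r-i=1, Z[4]=0)=0; Z[12]=0
i=13: fresh scan; Z[13]=3 extend→box=[13,16)
i=14: min(r-i=2, Z[1]=2)=2; Z[14]=4 extend→box=[14,18)
i=15: min(r-i=3, Z[1]=2)=2; Z[15]=2
i=16: min(r-i=2, Z[2]=1)=1; Z[16]=1
i=17: min(r-i=1, Z[3]=0)=0; Z[17]=0
i=18: fresh scan; Z[18]=2 extend→box=[18,20)
i=19: min(r-i=1, Z[1]=2)=1; Z[19]=1
i=20: fresh scan; Z[20]=0
i=21: fresh scan; Z[21]=0
i=22: fresh scan; Z[22]=0
i=23: fresh scan; Z[23]=0
i=24: fresh scan; Z[24]=0
i=25: fresh scan; Z[25]=0
i=26: fresh scan; Z[26]=0
i=27: fresh scan; Z[27]=2 extend→box=[27,29)
i=28: min(r-i=1, Z[1]=2)=1; Z[28]=1
i=29: fresh scan; Z[29]=0
i=30: fresh scan; Z[30]=6 extend→box=[30,36)
i=31: min(r-i=5, Z[1]=2)=2; Z[31]=2
i=32: min(r-i=4, Z[2]=1)=1; Z[32]=1
i=33: min(r-i=3, Z[3]=0)=0; Z[33]=0
i=34: min(r-i=2, Z[4]=0)=0; Z[34]=0
i=35: min(r-i=1, Z[5]=0)=0; Z[35]=0
i=36: fresh scan; Z[36]=0

[37, 2, 1, 0, 0, 0, 3, 3, 5, 2, 1, 0, 0, 3, 4, 2, 1, 0, 2, 1, 0, 0, 0, 0, 0, 0, 0, 2, 1, 0, 6, 2, 1, 0, 0, 0, 0]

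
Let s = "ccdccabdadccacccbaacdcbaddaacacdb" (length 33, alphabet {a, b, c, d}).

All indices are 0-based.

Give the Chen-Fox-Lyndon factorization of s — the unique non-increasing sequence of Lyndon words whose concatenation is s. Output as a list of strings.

emit factor 1: 'ccd' (i=0, period=3)
emit factor 2: 'c' (i=3, period=1)
emit factor 3: 'c' (i=4, period=1)
emit factor 4: 'abdadccacccb' (i=5, period=12)
emit factor 5: 'aacdcbadd' (i=17, period=9)
emit factor 6: 'aacacdb' (i=26, period=7)

["ccd", "c", "c", "abdadccacccb", "aacdcbadd", "aacacdb"]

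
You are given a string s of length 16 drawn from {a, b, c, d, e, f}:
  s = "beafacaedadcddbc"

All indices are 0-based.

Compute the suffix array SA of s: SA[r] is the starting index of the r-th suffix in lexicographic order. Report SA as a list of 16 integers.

[4, 9, 6, 2, 14, 0, 15, 5, 11, 8, 13, 10, 12, 1, 7, 3]

rank | idx | suffix
   0 |   4 | acaedadcddbc
   1 |   9 | adcddbc
   2 |   6 | aedadcddbc
   3 |   2 | afacaedadcddbc
   4 |  14 | bc
   5 |   0 | beafacaedadcddbc
   6 |  15 | c
   7 |   5 | caedadcddbc
   8 |  11 | cddbc
   9 |   8 | dadcddbc
  10 |  13 | dbc
  11 |  10 | dcddbc
  12 |  12 | ddbc
  13 |   1 | eafacaedadcddbc
  14 |   7 | edadcddbc
  15 |   3 | facaedadcddbc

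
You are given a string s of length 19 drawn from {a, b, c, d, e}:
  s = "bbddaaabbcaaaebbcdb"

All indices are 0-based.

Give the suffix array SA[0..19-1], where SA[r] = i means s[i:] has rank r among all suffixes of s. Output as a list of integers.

sorted suffixes:
  #0 SA[0]=4  'aaabbcaaaebbcdb'
  #1 SA[1]=10  'aaaebbcdb'
  #2 SA[2]=5  'aabbcaaaebbcdb'
  #3 SA[3]=11  'aaebbcdb'
  #4 SA[4]=6  'abbcaaaebbcdb'
  #5 SA[5]=12  'aebbcdb'
  #6 SA[6]=18  'b'
  #7 SA[7]=7  'bbcaaaebbcdb'
  #8 SA[8]=14  'bbcdb'
  #9 SA[9]=0  'bbddaaabbcaaaebbcdb'
  #10 SA[10]=8  'bcaaaebbcdb'
  #11 SA[11]=15  'bcdb'
  #12 SA[12]=1  'bddaaabbcaaaebbcdb'
  #13 SA[13]=9  'caaaebbcdb'
  #14 SA[14]=16  'cdb'
  #15 SA[15]=3  'daaabbcaaaebbcdb'
  #16 SA[16]=17  'db'
  #17 SA[17]=2  'ddaaabbcaaaebbcdb'
  #18 SA[18]=13  'ebbcdb'

[4, 10, 5, 11, 6, 12, 18, 7, 14, 0, 8, 15, 1, 9, 16, 3, 17, 2, 13]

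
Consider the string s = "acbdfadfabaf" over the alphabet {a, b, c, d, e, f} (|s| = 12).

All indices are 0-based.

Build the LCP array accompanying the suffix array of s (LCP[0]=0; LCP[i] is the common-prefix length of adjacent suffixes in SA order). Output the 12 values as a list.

rank→(start, suffix):
  0 → (8, 'abaf')
  1 → (0, 'acbdfadfabaf')
  2 → (5, 'adfabaf')
  3 → (10, 'af')
  4 → (9, 'baf')
  5 → (2, 'bdfadfabaf')
  6 → (1, 'cbdfadfabaf')
  7 → (6, 'dfabaf')
  8 → (3, 'dfadfabaf')
  9 → (11, 'f')
  10 → (7, 'fabaf')
  11 → (4, 'fadfabaf')

SA = [8, 0, 5, 10, 9, 2, 1, 6, 3, 11, 7, 4]
i: (SA[i-1],SA[i]) lcp shared
  1: (8,0) 1 'a'
  2: (0,5) 1 'a'
  3: (5,10) 1 'a'
  4: (10,9) 0 ''
  5: (9,2) 1 'b'
  6: (2,1) 0 ''
  7: (1,6) 0 ''
  8: (6,3) 3 'dfa'
  9: (3,11) 0 ''
  10: (11,7) 1 'f'
  11: (7,4) 2 'fa'

[0, 1, 1, 1, 0, 1, 0, 0, 3, 0, 1, 2]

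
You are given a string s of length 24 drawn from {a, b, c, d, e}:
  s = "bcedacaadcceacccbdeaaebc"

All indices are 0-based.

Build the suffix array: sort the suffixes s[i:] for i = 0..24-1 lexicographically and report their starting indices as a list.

[6, 19, 4, 12, 7, 20, 22, 0, 16, 23, 5, 15, 14, 13, 9, 10, 1, 3, 8, 17, 18, 11, 21, 2]

rank | idx | suffix
   0 |   6 | aadcceacccbdeaaebc
   1 |  19 | aaebc
   2 |   4 | acaadcceacccbdeaaebc
   3 |  12 | acccbdeaaebc
   4 |   7 | adcceacccbdeaaebc
   5 |  20 | aebc
   6 |  22 | bc
   7 |   0 | bcedacaadcceacccbdeaaebc
   8 |  16 | bdeaaebc
   9 |  23 | c
  10 |   5 | caadcceacccbdeaaebc
  11 |  15 | cbdeaaebc
  12 |  14 | ccbdeaaebc
  13 |  13 | cccbdeaaebc
  14 |   9 | cceacccbdeaaebc
  15 |  10 | ceacccbdeaaebc
  16 |   1 | cedacaadcceacccbdeaaebc
  17 |   3 | dacaadcceacccbdeaaebc
  18 |   8 | dcceacccbdeaaebc
  19 |  17 | deaaebc
  20 |  18 | eaaebc
  21 |  11 | eacccbdeaaebc
  22 |  21 | ebc
  23 |   2 | edacaadcceacccbdeaaebc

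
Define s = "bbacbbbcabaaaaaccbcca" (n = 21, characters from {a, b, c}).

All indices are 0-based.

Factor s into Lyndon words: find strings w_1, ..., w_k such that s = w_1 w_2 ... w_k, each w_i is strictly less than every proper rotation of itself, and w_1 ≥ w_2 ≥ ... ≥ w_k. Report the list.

["b", "b", "acbbbc", "ab", "aaaaaccbcc", "a"]

emit factor 1: 'b' (i=0, period=1)
emit factor 2: 'b' (i=1, period=1)
emit factor 3: 'acbbbc' (i=2, period=6)
emit factor 4: 'ab' (i=8, period=2)
emit factor 5: 'aaaaaccbcc' (i=10, period=10)
emit factor 6: 'a' (i=20, period=1)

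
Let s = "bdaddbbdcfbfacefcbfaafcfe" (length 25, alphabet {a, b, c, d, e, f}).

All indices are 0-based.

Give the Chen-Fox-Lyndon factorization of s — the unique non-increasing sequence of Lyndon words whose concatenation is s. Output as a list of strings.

["bd", "addbbdcfbf", "acefcbf", "aafcfe"]

emit factor 1: 'bd' (i=0, period=2)
emit factor 2: 'addbbdcfbf' (i=2, period=10)
emit factor 3: 'acefcbf' (i=12, period=7)
emit factor 4: 'aafcfe' (i=19, period=6)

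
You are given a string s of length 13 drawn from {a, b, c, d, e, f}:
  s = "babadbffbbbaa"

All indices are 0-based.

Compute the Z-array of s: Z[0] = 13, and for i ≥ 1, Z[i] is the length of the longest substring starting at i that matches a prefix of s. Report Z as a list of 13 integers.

Z[0]=13
i=1: i≥r, start 0; Z[1]=0
i=2: i≥r, start 0; Z[2]=2 extend→box=[2,4)
i=3: min(r-i=1, Z[1]=0)=0; Z[3]=0
i=4: i≥r, start 0; Z[4]=0
i=5: i≥r, start 0; Z[5]=1 extend→box=[5,6)
i=6: i≥r, start 0; Z[6]=0
i=7: i≥r, start 0; Z[7]=0
i=8: i≥r, start 0; Z[8]=1 extend→box=[8,9)
i=9: i≥r, start 0; Z[9]=1 extend→box=[9,10)
i=10: i≥r, start 0; Z[10]=2 extend→box=[10,12)
i=11: min(r-i=1, Z[1]=0)=0; Z[11]=0
i=12: i≥r, start 0; Z[12]=0

[13, 0, 2, 0, 0, 1, 0, 0, 1, 1, 2, 0, 0]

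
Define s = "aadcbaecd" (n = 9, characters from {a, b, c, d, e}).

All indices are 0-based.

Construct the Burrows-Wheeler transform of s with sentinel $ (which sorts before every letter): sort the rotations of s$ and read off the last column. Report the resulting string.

d$abcdecaa

rank  rotation    last
    0  $aadcbaecd  d
    1  aadcbaecd$  $
    2  adcbaecd$a  a
    3  aecd$aadcb  b
    4  baecd$aadc  c
    5  cbaecd$aad  d
    6  cd$aadcbae  e
    7  d$aadcbaec  c
    8  dcbaecd$aa  a
    9  ecd$aadcba  a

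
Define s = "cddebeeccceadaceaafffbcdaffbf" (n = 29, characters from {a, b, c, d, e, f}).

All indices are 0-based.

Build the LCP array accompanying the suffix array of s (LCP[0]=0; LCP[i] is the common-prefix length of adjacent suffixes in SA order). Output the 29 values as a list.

[0, 1, 1, 1, 3, 0, 1, 1, 0, 2, 1, 2, 1, 3, 0, 2, 1, 1, 0, 2, 1, 1, 1, 0, 1, 2, 1, 3, 2]

rank | idx | suffix
   0 |  16 | aafffbcdaffbf
   1 |  13 | aceaafffbcdaffbf
   2 |  11 | adaceaafffbcdaffbf
   3 |  24 | affbf
   4 |  17 | afffbcdaffbf
   5 |  21 | bcdaffbf
   6 |   4 | beeccceadaceaafffbcdaffbf
   7 |  27 | bf
   8 |   7 | ccceadaceaafffbcdaffbf
   9 |   8 | cceadaceaafffbcdaffbf
  10 |  22 | cdaffbf
  11 |   0 | cddebeeccceadaceaafffbcdaffbf
  12 |  14 | ceaafffbcdaffbf
  13 |   9 | ceadaceaafffbcdaffbf
  14 |  12 | daceaafffbcdaffbf
  15 |  23 | daffbf
  16 |   1 | ddebeeccceadaceaafffbcdaffbf
  17 |   2 | debeeccceadaceaafffbcdaffbf
  18 |  15 | eaafffbcdaffbf
  19 |  10 | eadaceaafffbcdaffbf
  20 |   3 | ebeeccceadaceaafffbcdaffbf
  21 |   6 | eccceadaceaafffbcdaffbf
  22 |   5 | eeccceadaceaafffbcdaffbf
  23 |  28 | f
  24 |  20 | fbcdaffbf
  25 |  26 | fbf
  26 |  19 | ffbcdaffbf
  27 |  25 | ffbf
  28 |  18 | fffbcdaffbf

SA = [16, 13, 11, 24, 17, 21, 4, 27, 7, 8, 22, 0, 14, 9, 12, 23, 1, 2, 15, 10, 3, 6, 5, 28, 20, 26, 19, 25, 18]
[i] adj suffixes → lcp
  [1] 16/13 → 1 ('a')
  [2] 13/11 → 1 ('a')
  [3] 11/24 → 1 ('a')
  [4] 24/17 → 3 ('aff')
  [5] 17/21 → 0 ('')
  [6] 21/4 → 1 ('b')
  [7] 4/27 → 1 ('b')
  [8] 27/7 → 0 ('')
  [9] 7/8 → 2 ('cc')
  [10] 8/22 → 1 ('c')
  [11] 22/0 → 2 ('cd')
  [12] 0/14 → 1 ('c')
  [13] 14/9 → 3 ('cea')
  [14] 9/12 → 0 ('')
  [15] 12/23 → 2 ('da')
  [16] 23/1 → 1 ('d')
  [17] 1/2 → 1 ('d')
  [18] 2/15 → 0 ('')
  [19] 15/10 → 2 ('ea')
  [20] 10/3 → 1 ('e')
  [21] 3/6 → 1 ('e')
  [22] 6/5 → 1 ('e')
  [23] 5/28 → 0 ('')
  [24] 28/20 → 1 ('f')
  [25] 20/26 → 2 ('fb')
  [26] 26/19 → 1 ('f')
  [27] 19/25 → 3 ('ffb')
  [28] 25/18 → 2 ('ff')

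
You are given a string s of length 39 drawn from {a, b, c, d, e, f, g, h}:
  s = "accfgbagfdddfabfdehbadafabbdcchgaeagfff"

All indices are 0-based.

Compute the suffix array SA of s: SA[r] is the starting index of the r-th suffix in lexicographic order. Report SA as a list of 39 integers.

[24, 13, 0, 20, 32, 22, 6, 34, 19, 5, 25, 26, 14, 1, 28, 2, 29, 21, 27, 9, 10, 16, 11, 33, 17, 38, 23, 12, 8, 15, 37, 36, 3, 31, 4, 7, 35, 18, 30]

sorted suffixes:
  #0 SA[0]=24  'abbdcchgaeagfff'
  #1 SA[1]=13  'abfdehbadafabbdcchgaeagfff'
  #2 SA[2]=0  'accfgbagfdddfabfdehbadafabbdcchgaeagfff'
  #3 SA[3]=20  'adafabbdcchgaeagfff'
  #4 SA[4]=32  'aeagfff'
  #5 SA[5]=22  'afabbdcchgaeagfff'
  #6 SA[6]=6  'agfdddfabfdehbadafabbdcchgaeagfff'
  #7 SA[7]=34  'agfff'
  #8 SA[8]=19  'badafabbdcchgaeagfff'
  #9 SA[9]=5  'bagfdddfabfdehbadafabbdcchgaeagfff'
  #10 SA[10]=25  'bbdcchgaeagfff'
  #11 SA[11]=26  'bdcchgaeagfff'
  #12 SA[12]=14  'bfdehbadafabbdcchgaeagfff'
  #13 SA[13]=1  'ccfgbagfdddfabfdehbadafabbdcchgaeagfff'
  #14 SA[14]=28  'cchgaeagfff'
  #15 SA[15]=2  'cfgbagfdddfabfdehbadafabbdcchgaeagfff'
  #16 SA[16]=29  'chgaeagfff'
  #17 SA[17]=21  'dafabbdcchgaeagfff'
  #18 SA[18]=27  'dcchgaeagfff'
  #19 SA[19]=9  'dddfabfdehbadafabbdcchgaeagfff'
  #20 SA[20]=10  'ddfabfdehbadafabbdcchgaeagfff'
  #21 SA[21]=16  'dehbadafabbdcchgaeagfff'
  #22 SA[22]=11  'dfabfdehbadafabbdcchgaeagfff'
  #23 SA[23]=33  'eagfff'
  #24 SA[24]=17  'ehbadafabbdcchgaeagfff'
  #25 SA[25]=38  'f'
  #26 SA[26]=23  'fabbdcchgaeagfff'
  #27 SA[27]=12  'fabfdehbadafabbdcchgaeagfff'
  #28 SA[28]=8  'fdddfabfdehbadafabbdcchgaeagfff'
  #29 SA[29]=15  'fdehbadafabbdcchgaeagfff'
  #30 SA[30]=37  'ff'
  #31 SA[31]=36  'fff'
  #32 SA[32]=3  'fgbagfdddfabfdehbadafabbdcchgaeagfff'
  #33 SA[33]=31  'gaeagfff'
  #34 SA[34]=4  'gbagfdddfabfdehbadafabbdcchgaeagfff'
  #35 SA[35]=7  'gfdddfabfdehbadafabbdcchgaeagfff'
  #36 SA[36]=35  'gfff'
  #37 SA[37]=18  'hbadafabbdcchgaeagfff'
  #38 SA[38]=30  'hgaeagfff'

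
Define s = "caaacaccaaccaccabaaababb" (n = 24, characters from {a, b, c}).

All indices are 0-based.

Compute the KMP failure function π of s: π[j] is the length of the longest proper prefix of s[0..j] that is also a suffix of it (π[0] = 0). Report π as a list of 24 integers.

π[0] = 0
j=1 s[j]='a': π[1]=0 (border '')
j=2 s[j]='a': π[2]=0 (border '')
j=3 s[j]='a': π[3]=0 (border '')
j=4 s[j]='c': π[4]=1 (border 'c')
j=5 s[j]='a': π[5]=2 (border 'ca')
j=6 s[j]='c': k: 2→0; π[6]=1 (border 'c')
j=7 s[j]='c': k: 1→0; π[7]=1 (border 'c')
j=8 s[j]='a': π[8]=2 (border 'ca')
j=9 s[j]='a': π[9]=3 (border 'caa')
j=10 s[j]='c': k: 3→0; π[10]=1 (border 'c')
j=11 s[j]='c': k: 1→0; π[11]=1 (border 'c')
j=12 s[j]='a': π[12]=2 (border 'ca')
j=13 s[j]='c': k: 2→0; π[13]=1 (border 'c')
j=14 s[j]='c': k: 1→0; π[14]=1 (border 'c')
j=15 s[j]='a': π[15]=2 (border 'ca')
j=16 s[j]='b': k: 2→0; π[16]=0 (border '')
j=17 s[j]='a': π[17]=0 (border '')
j=18 s[j]='a': π[18]=0 (border '')
j=19 s[j]='a': π[19]=0 (border '')
j=20 s[j]='b': π[20]=0 (border '')
j=21 s[j]='a': π[21]=0 (border '')
j=22 s[j]='b': π[22]=0 (border '')
j=23 s[j]='b': π[23]=0 (border '')

[0, 0, 0, 0, 1, 2, 1, 1, 2, 3, 1, 1, 2, 1, 1, 2, 0, 0, 0, 0, 0, 0, 0, 0]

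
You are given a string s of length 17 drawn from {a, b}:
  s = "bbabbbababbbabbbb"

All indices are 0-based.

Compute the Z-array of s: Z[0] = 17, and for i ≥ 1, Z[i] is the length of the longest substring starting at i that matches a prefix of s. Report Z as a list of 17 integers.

Z[0]=17
i=1: fresh scan; Z[1]=1 extend→box=[1,2)
i=2: fresh scan; Z[2]=0
i=3: fresh scan; Z[3]=2 extend→box=[3,5)
i=4: min(r-i=1, Z[1]=1)=1; Z[4]=4 extend→box=[4,8)
i=5: min(r-i=3, Z[1]=1)=1; Z[5]=1
i=6: min(r-i=2, Z[2]=0)=0; Z[6]=0
i=7: min(r-i=1, Z[3]=2)=1; Z[7]=1
i=8: fresh scan; Z[8]=0
i=9: fresh scan; Z[9]=2 extend→box=[9,11)
i=10: min(r-i=1, Z[1]=1)=1; Z[10]=6 extend→box=[10,16)
i=11: min(r-i=5, Z[1]=1)=1; Z[11]=1
i=12: min(r-i=4, Z[2]=0)=0; Z[12]=0
i=13: min(r-i=3, Z[3]=2)=2; Z[13]=2
i=14: min(r-i=2, Z[4]=4)=2; Z[14]=2
i=15: min(r-i=1, Z[5]=1)=1; Z[15]=2 extend→box=[15,17)
i=16: min(r-i=1, Z[1]=1)=1; Z[16]=1

[17, 1, 0, 2, 4, 1, 0, 1, 0, 2, 6, 1, 0, 2, 2, 2, 1]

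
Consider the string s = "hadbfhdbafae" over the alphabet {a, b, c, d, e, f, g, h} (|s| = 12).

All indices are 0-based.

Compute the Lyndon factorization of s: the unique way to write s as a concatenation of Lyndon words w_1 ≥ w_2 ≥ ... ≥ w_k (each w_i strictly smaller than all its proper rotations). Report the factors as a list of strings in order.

emit factor 1: 'h' (i=0, period=1)
emit factor 2: 'adbfhdbafae' (i=1, period=11)

["h", "adbfhdbafae"]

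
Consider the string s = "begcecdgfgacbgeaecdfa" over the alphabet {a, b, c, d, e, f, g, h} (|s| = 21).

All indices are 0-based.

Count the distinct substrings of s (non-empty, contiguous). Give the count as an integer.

214

sorted suffixes:
  #0 SA[0]=20  'a'
  #1 SA[1]=10  'acbgeaecdfa'
  #2 SA[2]=15  'aecdfa'
  #3 SA[3]=0  'begcecdgfgacbgeaecdfa'
  #4 SA[4]=12  'bgeaecdfa'
  #5 SA[5]=11  'cbgeaecdfa'
  #6 SA[6]=17  'cdfa'
  #7 SA[7]=5  'cdgfgacbgeaecdfa'
  #8 SA[8]=3  'cecdgfgacbgeaecdfa'
  #9 SA[9]=18  'dfa'
  #10 SA[10]=6  'dgfgacbgeaecdfa'
  #11 SA[11]=14  'eaecdfa'
  #12 SA[12]=16  'ecdfa'
  #13 SA[13]=4  'ecdgfgacbgeaecdfa'
  #14 SA[14]=1  'egcecdgfgacbgeaecdfa'
  #15 SA[15]=19  'fa'
  #16 SA[16]=8  'fgacbgeaecdfa'
  #17 SA[17]=9  'gacbgeaecdfa'
  #18 SA[18]=2  'gcecdgfgacbgeaecdfa'
  #19 SA[19]=13  'geaecdfa'
  #20 SA[20]=7  'gfgacbgeaecdfa'

SA = [20, 10, 15, 0, 12, 11, 17, 5, 3, 18, 6, 14, 16, 4, 1, 19, 8, 9, 2, 13, 7]
rank  pair      lcp
   1  s[20:],s[10:]  1  'a'
   2  s[10:],s[15:]  1  'a'
   3  s[15:],s[0:]  0  ''
   4  s[0:],s[12:]  1  'b'
   5  s[12:],s[11:]  0  ''
   6  s[11:],s[17:]  1  'c'
   7  s[17:],s[5:]  2  'cd'
   8  s[5:],s[3:]  1  'c'
   9  s[3:],s[18:]  0  ''
  10  s[18:],s[6:]  1  'd'
  11  s[6:],s[14:]  0  ''
  12  s[14:],s[16:]  1  'e'
  13  s[16:],s[4:]  3  'ecd'
  14  s[4:],s[1:]  1  'e'
  15  s[1:],s[19:]  0  ''
  16  s[19:],s[8:]  1  'f'
  17  s[8:],s[9:]  0  ''
  18  s[9:],s[2:]  1  'g'
  19  s[2:],s[13:]  1  'g'
  20  s[13:],s[7:]  1  'g'

n(n+1)/2 = 21·22/2 = 231
Σ LCP = 0 + 1 + 1 + 0 + 1 + 0 + 1 + 2 + 1 + 0 + 1 + 0 + 1 + 3 + 1 + 0 + 1 + 0 + 1 + 1 + 1 = 17
distinct = 231 − 17 = 214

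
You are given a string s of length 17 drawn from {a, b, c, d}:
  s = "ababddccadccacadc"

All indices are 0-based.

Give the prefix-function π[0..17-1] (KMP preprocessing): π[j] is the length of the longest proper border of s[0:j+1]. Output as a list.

π[0] = 0
j=1 s[j]='b': π[1]=0 (border '')
j=2 s[j]='a': π[2]=1 (border 'a')
j=3 s[j]='b': π[3]=2 (border 'ab')
j=4 s[j]='d': k: 2→0; π[4]=0 (border '')
j=5 s[j]='d': π[5]=0 (border '')
j=6 s[j]='c': π[6]=0 (border '')
j=7 s[j]='c': π[7]=0 (border '')
j=8 s[j]='a': π[8]=1 (border 'a')
j=9 s[j]='d': k: 1→0; π[9]=0 (border '')
j=10 s[j]='c': π[10]=0 (border '')
j=11 s[j]='c': π[11]=0 (border '')
j=12 s[j]='a': π[12]=1 (border 'a')
j=13 s[j]='c': k: 1→0; π[13]=0 (border '')
j=14 s[j]='a': π[14]=1 (border 'a')
j=15 s[j]='d': k: 1→0; π[15]=0 (border '')
j=16 s[j]='c': π[16]=0 (border '')

[0, 0, 1, 2, 0, 0, 0, 0, 1, 0, 0, 0, 1, 0, 1, 0, 0]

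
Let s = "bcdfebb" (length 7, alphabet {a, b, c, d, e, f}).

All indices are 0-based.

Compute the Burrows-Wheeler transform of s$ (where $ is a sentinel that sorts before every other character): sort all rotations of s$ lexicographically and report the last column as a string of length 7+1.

bbe$bcfd

rank  rotation  last
    0  $bcdfebb  b
    1  b$bcdfeb  b
    2  bb$bcdfe  e
    3  bcdfebb$  $
    4  cdfebb$b  b
    5  dfebb$bc  c
    6  ebb$bcdf  f
    7  febb$bcd  d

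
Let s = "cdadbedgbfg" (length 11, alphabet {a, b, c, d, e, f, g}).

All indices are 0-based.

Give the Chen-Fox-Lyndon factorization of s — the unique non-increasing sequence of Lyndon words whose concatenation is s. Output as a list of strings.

["cd", "adbedgbfg"]

emit factor 1: 'cd' (i=0, period=2)
emit factor 2: 'adbedgbfg' (i=2, period=9)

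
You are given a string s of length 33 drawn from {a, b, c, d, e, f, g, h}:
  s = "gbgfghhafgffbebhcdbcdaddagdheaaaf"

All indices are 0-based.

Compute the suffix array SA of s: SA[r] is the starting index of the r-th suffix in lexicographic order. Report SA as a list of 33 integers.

[29, 30, 21, 31, 7, 24, 18, 12, 1, 14, 19, 16, 20, 23, 17, 22, 26, 28, 13, 32, 11, 10, 8, 3, 0, 25, 9, 2, 4, 6, 15, 27, 5]

sorted suffixes:
  #0 SA[0]=29  'aaaf'
  #1 SA[1]=30  'aaf'
  #2 SA[2]=21  'addagdheaaaf'
  #3 SA[3]=31  'af'
  #4 SA[4]=7  'afgffbebhcdbcdaddagdheaaaf'
  #5 SA[5]=24  'agdheaaaf'
  #6 SA[6]=18  'bcdaddagdheaaaf'
  #7 SA[7]=12  'bebhcdbcdaddagdheaaaf'
  #8 SA[8]=1  'bgfghhafgffbebhcdbcdaddagdheaaaf'
  #9 SA[9]=14  'bhcdbcdaddagdheaaaf'
  #10 SA[10]=19  'cdaddagdheaaaf'
  #11 SA[11]=16  'cdbcdaddagdheaaaf'
  #12 SA[12]=20  'daddagdheaaaf'
  #13 SA[13]=23  'dagdheaaaf'
  #14 SA[14]=17  'dbcdaddagdheaaaf'
  #15 SA[15]=22  'ddagdheaaaf'
  #16 SA[16]=26  'dheaaaf'
  #17 SA[17]=28  'eaaaf'
  #18 SA[18]=13  'ebhcdbcdaddagdheaaaf'
  #19 SA[19]=32  'f'
  #20 SA[20]=11  'fbebhcdbcdaddagdheaaaf'
  #21 SA[21]=10  'ffbebhcdbcdaddagdheaaaf'
  #22 SA[22]=8  'fgffbebhcdbcdaddagdheaaaf'
  #23 SA[23]=3  'fghhafgffbebhcdbcdaddagdheaaaf'
  #24 SA[24]=0  'gbgfghhafgffbebhcdbcdaddagdheaaaf'
  #25 SA[25]=25  'gdheaaaf'
  #26 SA[26]=9  'gffbebhcdbcdaddagdheaaaf'
  #27 SA[27]=2  'gfghhafgffbebhcdbcdaddagdheaaaf'
  #28 SA[28]=4  'ghhafgffbebhcdbcdaddagdheaaaf'
  #29 SA[29]=6  'hafgffbebhcdbcdaddagdheaaaf'
  #30 SA[30]=15  'hcdbcdaddagdheaaaf'
  #31 SA[31]=27  'heaaaf'
  #32 SA[32]=5  'hhafgffbebhcdbcdaddagdheaaaf'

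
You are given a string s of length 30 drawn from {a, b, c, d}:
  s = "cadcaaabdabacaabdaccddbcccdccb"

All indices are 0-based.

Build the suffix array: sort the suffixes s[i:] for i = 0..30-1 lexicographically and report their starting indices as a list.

sorted suffixes:
  #0 SA[0]=4  'aaabdabacaabdaccddbcccdccb'
  #1 SA[1]=5  'aabdabacaabdaccddbcccdccb'
  #2 SA[2]=13  'aabdaccddbcccdccb'
  #3 SA[3]=9  'abacaabdaccddbcccdccb'
  #4 SA[4]=6  'abdabacaabdaccddbcccdccb'
  #5 SA[5]=14  'abdaccddbcccdccb'
  #6 SA[6]=11  'acaabdaccddbcccdccb'
  #7 SA[7]=17  'accddbcccdccb'
  #8 SA[8]=1  'adcaaabdabacaabdaccddbcccdccb'
  #9 SA[9]=29  'b'
  #10 SA[10]=10  'bacaabdaccddbcccdccb'
  #11 SA[11]=22  'bcccdccb'
  #12 SA[12]=7  'bdabacaabdaccddbcccdccb'
  #13 SA[13]=15  'bdaccddbcccdccb'
  #14 SA[14]=3  'caaabdabacaabdaccddbcccdccb'
  #15 SA[15]=12  'caabdaccddbcccdccb'
  #16 SA[16]=0  'cadcaaabdabacaabdaccddbcccdccb'
  #17 SA[17]=28  'cb'
  #18 SA[18]=27  'ccb'
  #19 SA[19]=23  'cccdccb'
  #20 SA[20]=24  'ccdccb'
  #21 SA[21]=18  'ccddbcccdccb'
  #22 SA[22]=25  'cdccb'
  #23 SA[23]=19  'cddbcccdccb'
  #24 SA[24]=8  'dabacaabdaccddbcccdccb'
  #25 SA[25]=16  'daccddbcccdccb'
  #26 SA[26]=21  'dbcccdccb'
  #27 SA[27]=2  'dcaaabdabacaabdaccddbcccdccb'
  #28 SA[28]=26  'dccb'
  #29 SA[29]=20  'ddbcccdccb'

[4, 5, 13, 9, 6, 14, 11, 17, 1, 29, 10, 22, 7, 15, 3, 12, 0, 28, 27, 23, 24, 18, 25, 19, 8, 16, 21, 2, 26, 20]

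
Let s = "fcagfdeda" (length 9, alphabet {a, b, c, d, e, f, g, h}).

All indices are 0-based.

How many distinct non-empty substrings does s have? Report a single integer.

sorted suffixes:
  #0 SA[0]=8  'a'
  #1 SA[1]=2  'agfdeda'
  #2 SA[2]=1  'cagfdeda'
  #3 SA[3]=7  'da'
  #4 SA[4]=5  'deda'
  #5 SA[5]=6  'eda'
  #6 SA[6]=0  'fcagfdeda'
  #7 SA[7]=4  'fdeda'
  #8 SA[8]=3  'gfdeda'

SA = [8, 2, 1, 7, 5, 6, 0, 4, 3]
[i] adj suffixes → lcp
  [1] 8/2 → 1 ('a')
  [2] 2/1 → 0 ('')
  [3] 1/7 → 0 ('')
  [4] 7/5 → 1 ('d')
  [5] 5/6 → 0 ('')
  [6] 6/0 → 0 ('')
  [7] 0/4 → 1 ('f')
  [8] 4/3 → 0 ('')

n(n+1)/2 = 9·10/2 = 45
Σ LCP = 0 + 1 + 0 + 0 + 1 + 0 + 0 + 1 + 0 = 3
distinct = 45 − 3 = 42

42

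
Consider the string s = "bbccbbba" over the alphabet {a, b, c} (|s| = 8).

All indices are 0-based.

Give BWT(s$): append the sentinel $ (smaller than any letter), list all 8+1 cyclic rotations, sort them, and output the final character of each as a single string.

rank  rotation   last
    0  $bbccbbba  a
    1  a$bbccbbb  b
    2  ba$bbccbb  b
    3  bba$bbccb  b
    4  bbba$bbcc  c
    5  bbccbbba$  $
    6  bccbbba$b  b
    7  cbbba$bbc  c
    8  ccbbba$bb  b

abbbc$bcb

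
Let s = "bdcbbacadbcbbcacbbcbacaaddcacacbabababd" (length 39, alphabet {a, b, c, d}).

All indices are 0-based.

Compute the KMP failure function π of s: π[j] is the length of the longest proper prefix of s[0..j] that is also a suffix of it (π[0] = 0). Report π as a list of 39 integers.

π[0] = 0
j=1 s[j]='d': π[1]=0 (border '')
j=2 s[j]='c': π[2]=0 (border '')
j=3 s[j]='b': π[3]=1 (border 'b')
j=4 s[j]='b': k: 1→0; π[4]=1 (border 'b')
j=5 s[j]='a': k: 1→0; π[5]=0 (border '')
j=6 s[j]='c': π[6]=0 (border '')
j=7 s[j]='a': π[7]=0 (border '')
j=8 s[j]='d': π[8]=0 (border '')
j=9 s[j]='b': π[9]=1 (border 'b')
j=10 s[j]='c': k: 1→0; π[10]=0 (border '')
j=11 s[j]='b': π[11]=1 (border 'b')
j=12 s[j]='b': k: 1→0; π[12]=1 (border 'b')
j=13 s[j]='c': k: 1→0; π[13]=0 (border '')
j=14 s[j]='a': π[14]=0 (border '')
j=15 s[j]='c': π[15]=0 (border '')
j=16 s[j]='b': π[16]=1 (border 'b')
j=17 s[j]='b': k: 1→0; π[17]=1 (border 'b')
j=18 s[j]='c': k: 1→0; π[18]=0 (border '')
j=19 s[j]='b': π[19]=1 (border 'b')
j=20 s[j]='a': k: 1→0; π[20]=0 (border '')
j=21 s[j]='c': π[21]=0 (border '')
j=22 s[j]='a': π[22]=0 (border '')
j=23 s[j]='a': π[23]=0 (border '')
j=24 s[j]='d': π[24]=0 (border '')
j=25 s[j]='d': π[25]=0 (border '')
j=26 s[j]='c': π[26]=0 (border '')
j=27 s[j]='a': π[27]=0 (border '')
j=28 s[j]='c': π[28]=0 (border '')
j=29 s[j]='a': π[29]=0 (border '')
j=30 s[j]='c': π[30]=0 (border '')
j=31 s[j]='b': π[31]=1 (border 'b')
j=32 s[j]='a': k: 1→0; π[32]=0 (border '')
j=33 s[j]='b': π[33]=1 (border 'b')
j=34 s[j]='a': k: 1→0; π[34]=0 (border '')
j=35 s[j]='b': π[35]=1 (border 'b')
j=36 s[j]='a': k: 1→0; π[36]=0 (border '')
j=37 s[j]='b': π[37]=1 (border 'b')
j=38 s[j]='d': π[38]=2 (border 'bd')

[0, 0, 0, 1, 1, 0, 0, 0, 0, 1, 0, 1, 1, 0, 0, 0, 1, 1, 0, 1, 0, 0, 0, 0, 0, 0, 0, 0, 0, 0, 0, 1, 0, 1, 0, 1, 0, 1, 2]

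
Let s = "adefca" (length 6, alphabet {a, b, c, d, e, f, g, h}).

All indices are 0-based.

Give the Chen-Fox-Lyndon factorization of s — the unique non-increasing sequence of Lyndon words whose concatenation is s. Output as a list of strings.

["adefc", "a"]

emit factor 1: 'adefc' (i=0, period=5)
emit factor 2: 'a' (i=5, period=1)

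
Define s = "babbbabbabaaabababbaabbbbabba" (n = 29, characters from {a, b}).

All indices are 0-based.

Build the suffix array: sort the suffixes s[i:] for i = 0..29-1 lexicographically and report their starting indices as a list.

[28, 10, 11, 19, 8, 12, 14, 25, 16, 5, 1, 20, 27, 9, 18, 7, 13, 24, 15, 4, 0, 26, 17, 6, 23, 3, 22, 2, 21]

sorted suffixes:
  #0 SA[0]=28  'a'
  #1 SA[1]=10  'aaabababbaabbbbabba'
  #2 SA[2]=11  'aabababbaabbbbabba'
  #3 SA[3]=19  'aabbbbabba'
  #4 SA[4]=8  'abaaabababbaabbbbabba'
  #5 SA[5]=12  'abababbaabbbbabba'
  #6 SA[6]=14  'ababbaabbbbabba'
  #7 SA[7]=25  'abba'
  #8 SA[8]=16  'abbaabbbbabba'
  #9 SA[9]=5  'abbabaaabababbaabbbbabba'
  #10 SA[10]=1  'abbbabbabaaabababbaabbbbabba'
  #11 SA[11]=20  'abbbbabba'
  #12 SA[12]=27  'ba'
  #13 SA[13]=9  'baaabababbaabbbbabba'
  #14 SA[14]=18  'baabbbbabba'
  #15 SA[15]=7  'babaaabababbaabbbbabba'
  #16 SA[16]=13  'bababbaabbbbabba'
  #17 SA[17]=24  'babba'
  #18 SA[18]=15  'babbaabbbbabba'
  #19 SA[19]=4  'babbabaaabababbaabbbbabba'
  #20 SA[20]=0  'babbbabbabaaabababbaabbbbabba'
  #21 SA[21]=26  'bba'
  #22 SA[22]=17  'bbaabbbbabba'
  #23 SA[23]=6  'bbabaaabababbaabbbbabba'
  #24 SA[24]=23  'bbabba'
  #25 SA[25]=3  'bbabbabaaabababbaabbbbabba'
  #26 SA[26]=22  'bbbabba'
  #27 SA[27]=2  'bbbabbabaaabababbaabbbbabba'
  #28 SA[28]=21  'bbbbabba'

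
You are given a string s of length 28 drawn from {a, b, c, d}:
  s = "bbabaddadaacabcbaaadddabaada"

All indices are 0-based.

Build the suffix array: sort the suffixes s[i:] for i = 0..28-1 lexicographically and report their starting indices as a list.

rank | idx | suffix
   0 |  27 | a
   1 |  16 | aaadddabaada
   2 |   9 | aacabcbaaadddabaada
   3 |  24 | aada
   4 |  17 | aadddabaada
   5 |  22 | abaada
   6 |   2 | abaddadaacabcbaaadddabaada
   7 |  12 | abcbaaadddabaada
   8 |  10 | acabcbaaadddabaada
   9 |  25 | ada
  10 |   7 | adaacabcbaaadddabaada
  11 |   4 | addadaacabcbaaadddabaada
  12 |  18 | adddabaada
  13 |  15 | baaadddabaada
  14 |  23 | baada
  15 |   1 | babaddadaacabcbaaadddabaada
  16 |   3 | baddadaacabcbaaadddabaada
  17 |   0 | bbabaddadaacabcbaaadddabaada
  18 |  13 | bcbaaadddabaada
  19 |  11 | cabcbaaadddabaada
  20 |  14 | cbaaadddabaada
  21 |  26 | da
  22 |   8 | daacabcbaaadddabaada
  23 |  21 | dabaada
  24 |   6 | dadaacabcbaaadddabaada
  25 |  20 | ddabaada
  26 |   5 | ddadaacabcbaaadddabaada
  27 |  19 | dddabaada

[27, 16, 9, 24, 17, 22, 2, 12, 10, 25, 7, 4, 18, 15, 23, 1, 3, 0, 13, 11, 14, 26, 8, 21, 6, 20, 5, 19]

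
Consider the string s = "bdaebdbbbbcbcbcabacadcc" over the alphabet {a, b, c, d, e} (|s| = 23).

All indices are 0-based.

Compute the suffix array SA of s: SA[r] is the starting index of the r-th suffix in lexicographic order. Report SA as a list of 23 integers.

rank→(start, suffix):
  0 → (15, 'abacadcc')
  1 → (17, 'acadcc')
  2 → (19, 'adcc')
  3 → (2, 'aebdbbbbcbcbcabacadcc')
  4 → (16, 'bacadcc')
  5 → (6, 'bbbbcbcbcabacadcc')
  6 → (7, 'bbbcbcbcabacadcc')
  7 → (8, 'bbcbcbcabacadcc')
  8 → (13, 'bcabacadcc')
  9 → (11, 'bcbcabacadcc')
  10 → (9, 'bcbcbcabacadcc')
  11 → (0, 'bdaebdbbbbcbcbcabacadcc')
  12 → (4, 'bdbbbbcbcbcabacadcc')
  13 → (22, 'c')
  14 → (14, 'cabacadcc')
  15 → (18, 'cadcc')
  16 → (12, 'cbcabacadcc')
  17 → (10, 'cbcbcabacadcc')
  18 → (21, 'cc')
  19 → (1, 'daebdbbbbcbcbcabacadcc')
  20 → (5, 'dbbbbcbcbcabacadcc')
  21 → (20, 'dcc')
  22 → (3, 'ebdbbbbcbcbcabacadcc')

[15, 17, 19, 2, 16, 6, 7, 8, 13, 11, 9, 0, 4, 22, 14, 18, 12, 10, 21, 1, 5, 20, 3]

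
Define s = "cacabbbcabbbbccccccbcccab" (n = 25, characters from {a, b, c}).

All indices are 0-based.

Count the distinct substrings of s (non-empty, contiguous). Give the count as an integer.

267

sorted suffixes:
  #0 SA[0]=23  'ab'
  #1 SA[1]=8  'abbbbccccccbcccab'
  #2 SA[2]=3  'abbbcabbbbccccccbcccab'
  #3 SA[3]=1  'acabbbcabbbbccccccbcccab'
  #4 SA[4]=24  'b'
  #5 SA[5]=9  'bbbbccccccbcccab'
  #6 SA[6]=4  'bbbcabbbbccccccbcccab'
  #7 SA[7]=10  'bbbccccccbcccab'
  #8 SA[8]=5  'bbcabbbbccccccbcccab'
  #9 SA[9]=11  'bbccccccbcccab'
  #10 SA[10]=6  'bcabbbbccccccbcccab'
  #11 SA[11]=19  'bcccab'
  #12 SA[12]=12  'bccccccbcccab'
  #13 SA[13]=22  'cab'
  #14 SA[14]=7  'cabbbbccccccbcccab'
  #15 SA[15]=2  'cabbbcabbbbccccccbcccab'
  #16 SA[16]=0  'cacabbbcabbbbccccccbcccab'
  #17 SA[17]=18  'cbcccab'
  #18 SA[18]=21  'ccab'
  #19 SA[19]=17  'ccbcccab'
  #20 SA[20]=20  'cccab'
  #21 SA[21]=16  'cccbcccab'
  #22 SA[22]=15  'ccccbcccab'
  #23 SA[23]=14  'cccccbcccab'
  #24 SA[24]=13  'ccccccbcccab'

SA = [23, 8, 3, 1, 24, 9, 4, 10, 5, 11, 6, 19, 12, 22, 7, 2, 0, 18, 21, 17, 20, 16, 15, 14, 13]
[i] adj suffixes → lcp
  [1] 23/8 → 2 ('ab')
  [2] 8/3 → 4 ('abbb')
  [3] 3/1 → 1 ('a')
  [4] 1/24 → 0 ('')
  [5] 24/9 → 1 ('b')
  [6] 9/4 → 3 ('bbb')
  [7] 4/10 → 4 ('bbbc')
  [8] 10/5 → 2 ('bb')
  [9] 5/11 → 3 ('bbc')
  [10] 11/6 → 1 ('b')
  [11] 6/19 → 2 ('bc')
  [12] 19/12 → 4 ('bccc')
  [13] 12/22 → 0 ('')
  [14] 22/7 → 3 ('cab')
  [15] 7/2 → 5 ('cabbb')
  [16] 2/0 → 2 ('ca')
  [17] 0/18 → 1 ('c')
  [18] 18/21 → 1 ('c')
  [19] 21/17 → 2 ('cc')
  [20] 17/20 → 2 ('cc')
  [21] 20/16 → 3 ('ccc')
  [22] 16/15 → 3 ('ccc')
  [23] 15/14 → 4 ('cccc')
  [24] 14/13 → 5 ('ccccc')

n(n+1)/2 = 25·26/2 = 325
Σ LCP = 0 + 2 + 4 + 1 + 0 + 1 + 3 + 4 + 2 + 3 + 1 + 2 + 4 + 0 + 3 + 5 + 2 + 1 + 1 + 2 + 2 + 3 + 3 + 4 + 5 = 58
distinct = 325 − 58 = 267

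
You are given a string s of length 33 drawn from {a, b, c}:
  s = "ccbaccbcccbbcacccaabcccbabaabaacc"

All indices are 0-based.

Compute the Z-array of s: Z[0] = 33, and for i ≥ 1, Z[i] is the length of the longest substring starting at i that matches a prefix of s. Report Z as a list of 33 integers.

Z[0]=33
i=1: fresh scan; Z[1]=1 scan→box=[1,2)
i=2: fresh scan; Z[2]=0
i=3: fresh scan; Z[3]=0
i=4: fresh scan; Z[4]=3 scan→box=[4,7)
i=5: min(r-i=2, Z[1]=1)=1; Z[5]=1
i=6: min(r-i=1, Z[2]=0)=0; Z[6]=0
i=7: fresh scan; Z[7]=2 scan→box=[7,9)
i=8: min(r-i=1, Z[1]=1)=1; Z[8]=3 scan→box=[8,11)
i=9: min(r-i=2, Z[1]=1)=1; Z[9]=1
i=10: min(r-i=1, Z[2]=0)=0; Z[10]=0
i=11: fresh scan; Z[11]=0
i=12: fresh scan; Z[12]=1 scan→box=[12,13)
i=13: fresh scan; Z[13]=0
i=14: fresh scan; Z[14]=2 scan→box=[14,16)
i=15: min(r-i=1, Z[1]=1)=1; Z[15]=2 scan→box=[15,17)
i=16: min(r-i=1, Z[1]=1)=1; Z[16]=1
i=17: fresh scan; Z[17]=0
i=18: fresh scan; Z[18]=0
i=19: fresh scan; Z[19]=0
i=20: fresh scan; Z[20]=2 scan→box=[20,22)
i=21: min(r-i=1, Z[1]=1)=1; Z[21]=4 scan→box=[21,25)
i=22: min(r-i=3, Z[1]=1)=1; Z[22]=1
i=23: min(r-i=2, Z[2]=0)=0; Z[23]=0
i=24: min(r-i=1, Z[3]=0)=0; Z[24]=0
i=25: fresh scan; Z[25]=0
i=26: fresh scan; Z[26]=0
i=27: fresh scan; Z[27]=0
i=28: fresh scan; Z[28]=0
i=29: fresh scan; Z[29]=0
i=30: fresh scan; Z[30]=0
i=31: fresh scan; Z[31]=2 scan→box=[31,33)
i=32: min(r-i=1, Z[1]=1)=1; Z[32]=1

[33, 1, 0, 0, 3, 1, 0, 2, 3, 1, 0, 0, 1, 0, 2, 2, 1, 0, 0, 0, 2, 4, 1, 0, 0, 0, 0, 0, 0, 0, 0, 2, 1]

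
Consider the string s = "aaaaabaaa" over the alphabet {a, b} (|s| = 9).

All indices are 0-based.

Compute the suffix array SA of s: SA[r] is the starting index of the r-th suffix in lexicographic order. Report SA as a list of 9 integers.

[8, 7, 6, 0, 1, 2, 3, 4, 5]

rank→(start, suffix):
  0 → (8, 'a')
  1 → (7, 'aa')
  2 → (6, 'aaa')
  3 → (0, 'aaaaabaaa')
  4 → (1, 'aaaabaaa')
  5 → (2, 'aaabaaa')
  6 → (3, 'aabaaa')
  7 → (4, 'abaaa')
  8 → (5, 'baaa')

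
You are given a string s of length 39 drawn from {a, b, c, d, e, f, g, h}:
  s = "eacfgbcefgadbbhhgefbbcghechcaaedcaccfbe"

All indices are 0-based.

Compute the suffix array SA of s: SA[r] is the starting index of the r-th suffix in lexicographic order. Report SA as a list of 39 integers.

[28, 33, 1, 10, 29, 19, 12, 5, 20, 37, 13, 27, 32, 34, 6, 35, 2, 21, 25, 11, 31, 38, 0, 24, 30, 17, 7, 18, 36, 8, 3, 9, 4, 16, 22, 26, 23, 15, 14]

rank | idx | suffix
   0 |  28 | aaedcaccfbe
   1 |  33 | accfbe
   2 |   1 | acfgbcefgadbbhhgefbbcghechcaaedcaccfbe
   3 |  10 | adbbhhgefbbcghechcaaedcaccfbe
   4 |  29 | aedcaccfbe
   5 |  19 | bbcghechcaaedcaccfbe
   6 |  12 | bbhhgefbbcghechcaaedcaccfbe
   7 |   5 | bcefgadbbhhgefbbcghechcaaedcaccfbe
   8 |  20 | bcghechcaaedcaccfbe
   9 |  37 | be
  10 |  13 | bhhgefbbcghechcaaedcaccfbe
  11 |  27 | caaedcaccfbe
  12 |  32 | caccfbe
  13 |  34 | ccfbe
  14 |   6 | cefgadbbhhgefbbcghechcaaedcaccfbe
  15 |  35 | cfbe
  16 |   2 | cfgbcefgadbbhhgefbbcghechcaaedcaccfbe
  17 |  21 | cghechcaaedcaccfbe
  18 |  25 | chcaaedcaccfbe
  19 |  11 | dbbhhgefbbcghechcaaedcaccfbe
  20 |  31 | dcaccfbe
  21 |  38 | e
  22 |   0 | eacfgbcefgadbbhhgefbbcghechcaaedcaccfbe
  23 |  24 | echcaaedcaccfbe
  24 |  30 | edcaccfbe
  25 |  17 | efbbcghechcaaedcaccfbe
  26 |   7 | efgadbbhhgefbbcghechcaaedcaccfbe
  27 |  18 | fbbcghechcaaedcaccfbe
  28 |  36 | fbe
  29 |   8 | fgadbbhhgefbbcghechcaaedcaccfbe
  30 |   3 | fgbcefgadbbhhgefbbcghechcaaedcaccfbe
  31 |   9 | gadbbhhgefbbcghechcaaedcaccfbe
  32 |   4 | gbcefgadbbhhgefbbcghechcaaedcaccfbe
  33 |  16 | gefbbcghechcaaedcaccfbe
  34 |  22 | ghechcaaedcaccfbe
  35 |  26 | hcaaedcaccfbe
  36 |  23 | hechcaaedcaccfbe
  37 |  15 | hgefbbcghechcaaedcaccfbe
  38 |  14 | hhgefbbcghechcaaedcaccfbe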